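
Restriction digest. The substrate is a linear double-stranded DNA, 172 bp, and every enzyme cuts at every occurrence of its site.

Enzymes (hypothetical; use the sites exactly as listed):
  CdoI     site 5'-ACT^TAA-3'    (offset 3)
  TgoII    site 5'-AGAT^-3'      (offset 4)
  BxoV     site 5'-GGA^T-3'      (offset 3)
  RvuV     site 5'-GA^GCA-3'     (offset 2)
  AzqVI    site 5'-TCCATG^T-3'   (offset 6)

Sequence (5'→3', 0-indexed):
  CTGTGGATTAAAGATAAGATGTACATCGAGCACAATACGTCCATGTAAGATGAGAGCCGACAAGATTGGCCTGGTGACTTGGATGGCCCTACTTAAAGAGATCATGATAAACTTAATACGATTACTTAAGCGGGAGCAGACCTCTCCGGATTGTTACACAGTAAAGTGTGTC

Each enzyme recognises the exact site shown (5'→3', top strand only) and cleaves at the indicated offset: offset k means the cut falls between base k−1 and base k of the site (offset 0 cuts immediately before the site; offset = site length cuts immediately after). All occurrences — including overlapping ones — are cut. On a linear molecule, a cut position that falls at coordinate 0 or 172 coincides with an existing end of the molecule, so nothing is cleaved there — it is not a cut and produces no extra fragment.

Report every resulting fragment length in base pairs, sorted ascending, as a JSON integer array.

[5,6,7,8,9,9,9,10,11,13,15,15,16,17,22]

Scan for sites:
  CdoI (ACTTAA, off=3): starts [90, 110, 123] → cuts [93, 113, 126]
  TgoII (AGAT, off=4): starts [11, 16, 47, 62, 98] → cuts [15, 20, 51, 66, 102]
  BxoV (GGAT, off=3): starts [4, 80, 147] → cuts [7, 83, 150]
  RvuV (GAGCA, off=2): starts [27, 133] → cuts [29, 135]
  AzqVI (TCCATGT, off=6): starts [39] → cuts [45]

Pooled cuts: [7, 15, 20, 29, 45, 51, 66, 83, 93, 102, 113, 126, 135, 150]

Fragments:
  [0,7): 7 bp
  [7,15): 8 bp
  [15,20): 5 bp
  [20,29): 9 bp
  [29,45): 16 bp
  [45,51): 6 bp
  [51,66): 15 bp
  [66,83): 17 bp
  [83,93): 10 bp
  [93,102): 9 bp
  [102,113): 11 bp
  [113,126): 13 bp
  [126,135): 9 bp
  [135,150): 15 bp
  [150,172): 22 bp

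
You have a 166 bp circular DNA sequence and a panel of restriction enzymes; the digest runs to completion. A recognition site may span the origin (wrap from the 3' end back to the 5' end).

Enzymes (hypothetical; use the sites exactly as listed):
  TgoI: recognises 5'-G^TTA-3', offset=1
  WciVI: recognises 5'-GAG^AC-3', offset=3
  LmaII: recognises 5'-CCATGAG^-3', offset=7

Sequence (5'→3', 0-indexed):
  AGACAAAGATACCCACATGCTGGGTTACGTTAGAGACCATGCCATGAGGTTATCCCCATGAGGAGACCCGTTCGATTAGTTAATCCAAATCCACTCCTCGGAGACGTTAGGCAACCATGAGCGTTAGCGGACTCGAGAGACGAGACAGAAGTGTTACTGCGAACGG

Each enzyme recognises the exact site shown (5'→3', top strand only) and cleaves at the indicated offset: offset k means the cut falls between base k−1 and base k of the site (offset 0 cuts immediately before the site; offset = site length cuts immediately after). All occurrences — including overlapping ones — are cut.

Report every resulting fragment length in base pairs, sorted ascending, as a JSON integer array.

Site scan:
  TgoI (GTTA, off=1): starts [23, 28, 48, 78, 105, 122, 152] → cuts [24, 29, 49, 79, 106, 123, 153]
  WciVI (GAGAC, off=3): starts [32, 62, 100, 136, 141, 165] → cuts [2, 35, 65, 103, 139, 144]
  LmaII (CCATGAG, off=7): starts [41, 55, 114] → cuts [48, 62, 121]

Pooled cuts: [2, 24, 29, 35, 48, 49, 62, 65, 79, 103, 106, 121, 123, 139, 144, 153]

Fragments:
  2→24: 22 bp
  24→29: 5 bp
  29→35: 6 bp
  35→48: 13 bp
  48→49: 1 bp
  49→62: 13 bp
  62→65: 3 bp
  65→79: 14 bp
  79→103: 24 bp
  103→106: 3 bp
  106→121: 15 bp
  121→123: 2 bp
  123→139: 16 bp
  139→144: 5 bp
  144→153: 9 bp
  153→2 (wrap): 166-153+2 = 15 bp

[1,2,3,3,5,5,6,9,13,13,14,15,15,16,22,24]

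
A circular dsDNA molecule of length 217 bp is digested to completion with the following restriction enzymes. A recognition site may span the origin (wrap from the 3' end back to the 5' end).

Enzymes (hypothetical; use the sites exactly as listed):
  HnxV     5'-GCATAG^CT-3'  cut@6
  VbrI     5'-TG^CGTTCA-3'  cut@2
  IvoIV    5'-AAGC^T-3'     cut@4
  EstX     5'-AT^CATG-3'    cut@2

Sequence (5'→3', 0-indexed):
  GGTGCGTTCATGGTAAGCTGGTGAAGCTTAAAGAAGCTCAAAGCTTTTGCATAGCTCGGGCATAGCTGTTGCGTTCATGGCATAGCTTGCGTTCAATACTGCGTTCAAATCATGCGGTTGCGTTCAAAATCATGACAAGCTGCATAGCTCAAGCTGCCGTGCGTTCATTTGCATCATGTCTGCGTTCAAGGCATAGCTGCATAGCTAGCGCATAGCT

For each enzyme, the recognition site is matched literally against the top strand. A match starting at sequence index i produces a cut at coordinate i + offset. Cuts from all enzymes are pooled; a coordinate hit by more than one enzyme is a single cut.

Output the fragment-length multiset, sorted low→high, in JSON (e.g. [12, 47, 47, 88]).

Scan for sites:
  HnxV GCATAGCT/6: at [48, 59, 79, 141, 190, 198, 209] ⇒ [54, 65, 85, 147, 196, 204, 215]
  VbrI TGCGTTCA/2: at [2, 69, 87, 99, 118, 159, 180] ⇒ [4, 71, 89, 101, 120, 161, 182]
  IvoIV AAGCT/4: at [14, 23, 33, 40, 136, 150] ⇒ [18, 27, 37, 44, 140, 154]
  EstX ATCATG/2: at [108, 128, 172] ⇒ [110, 130, 174]

Pooled cuts: [4, 18, 27, 37, 44, 54, 65, 71, 85, 89, 101, 110, 120, 130, 140, 147, 154, 161, 174, 182, 196, 204, 215]

Fragments:
  4→18: 14 bp
  18→27: 9 bp
  27→37: 10 bp
  37→44: 7 bp
  44→54: 10 bp
  54→65: 11 bp
  65→71: 6 bp
  71→85: 14 bp
  85→89: 4 bp
  89→101: 12 bp
  101→110: 9 bp
  110→120: 10 bp
  120→130: 10 bp
  130→140: 10 bp
  140→147: 7 bp
  147→154: 7 bp
  154→161: 7 bp
  161→174: 13 bp
  174→182: 8 bp
  182→196: 14 bp
  196→204: 8 bp
  204→215: 11 bp
  215→4 (wrap): 217-215+4 = 6 bp

[4,6,6,7,7,7,7,8,8,9,9,10,10,10,10,10,11,11,12,13,14,14,14]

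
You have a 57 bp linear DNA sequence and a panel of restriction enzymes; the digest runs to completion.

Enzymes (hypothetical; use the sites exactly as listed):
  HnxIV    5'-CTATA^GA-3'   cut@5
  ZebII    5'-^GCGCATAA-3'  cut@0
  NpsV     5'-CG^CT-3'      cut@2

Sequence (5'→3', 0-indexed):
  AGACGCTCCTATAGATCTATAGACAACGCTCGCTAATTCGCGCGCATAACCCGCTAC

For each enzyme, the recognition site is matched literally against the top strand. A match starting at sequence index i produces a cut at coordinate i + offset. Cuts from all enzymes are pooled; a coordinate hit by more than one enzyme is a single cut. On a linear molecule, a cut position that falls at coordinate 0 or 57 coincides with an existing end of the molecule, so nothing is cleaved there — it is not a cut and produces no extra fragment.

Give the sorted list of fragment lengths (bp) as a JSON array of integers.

Scan for sites:
  HnxIV (CTATAGA, off=5): starts [8, 16] → cuts [13, 21]
  ZebII (GCGCATAA, off=0): starts [41] → cuts [41]
  NpsV (CGCT, off=2): starts [3, 26, 30, 51] → cuts [5, 28, 32, 53]

All cut coordinates (distinct, sorted): [5, 13, 21, 28, 32, 41, 53]

Fragment lengths:
  [0,5): 5 bp
  [5,13): 8 bp
  [13,21): 8 bp
  [21,28): 7 bp
  [28,32): 4 bp
  [32,41): 9 bp
  [41,53): 12 bp
  [53,57): 4 bp

[4,4,5,7,8,8,9,12]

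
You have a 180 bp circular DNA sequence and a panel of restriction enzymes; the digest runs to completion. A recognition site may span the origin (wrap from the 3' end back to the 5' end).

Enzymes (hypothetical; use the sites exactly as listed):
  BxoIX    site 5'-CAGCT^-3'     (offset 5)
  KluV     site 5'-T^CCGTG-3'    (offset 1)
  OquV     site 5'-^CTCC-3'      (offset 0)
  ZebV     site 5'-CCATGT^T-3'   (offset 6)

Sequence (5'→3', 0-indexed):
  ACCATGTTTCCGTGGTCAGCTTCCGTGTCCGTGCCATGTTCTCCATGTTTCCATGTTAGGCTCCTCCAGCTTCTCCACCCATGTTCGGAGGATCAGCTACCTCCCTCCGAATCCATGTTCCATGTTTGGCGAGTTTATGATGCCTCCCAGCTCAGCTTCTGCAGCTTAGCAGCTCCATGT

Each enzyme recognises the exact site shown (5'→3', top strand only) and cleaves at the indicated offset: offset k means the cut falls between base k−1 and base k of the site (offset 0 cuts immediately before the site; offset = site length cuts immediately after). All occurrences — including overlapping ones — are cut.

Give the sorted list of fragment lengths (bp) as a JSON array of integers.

Per-enzyme occurrences:
  BxoIX CAGCT/5: at [16, 66, 93, 147, 152, 161, 169] ⇒ [21, 71, 98, 152, 157, 166, 174]
  KluV TCCGTG/1: at [8, 21, 27] ⇒ [9, 22, 28]
  OquV CTCC/0: at [40, 60, 63, 72, 100, 104, 143, 172] ⇒ [40, 60, 63, 72, 100, 104, 143, 172]
  ZebV CCATGTT/6: at [1, 33, 42, 50, 78, 112, 119] ⇒ [7, 39, 48, 56, 84, 118, 125]

All cut coordinates (distinct, sorted): [7, 9, 21, 22, 28, 39, 40, 48, 56, 60, 63, 71, 72, 84, 98, 100, 104, 118, 125, 143, 152, 157, 166, 172, 174]

Fragment lengths:
  7→9: 2 bp
  9→21: 12 bp
  21→22: 1 bp
  22→28: 6 bp
  28→39: 11 bp
  39→40: 1 bp
  40→48: 8 bp
  48→56: 8 bp
  56→60: 4 bp
  60→63: 3 bp
  63→71: 8 bp
  71→72: 1 bp
  72→84: 12 bp
  84→98: 14 bp
  98→100: 2 bp
  100→104: 4 bp
  104→118: 14 bp
  118→125: 7 bp
  125→143: 18 bp
  143→152: 9 bp
  152→157: 5 bp
  157→166: 9 bp
  166→172: 6 bp
  172→174: 2 bp
  174→7 (wrap): 180-174+7 = 13 bp

[1,1,1,2,2,2,3,4,4,5,6,6,7,8,8,8,9,9,11,12,12,13,14,14,18]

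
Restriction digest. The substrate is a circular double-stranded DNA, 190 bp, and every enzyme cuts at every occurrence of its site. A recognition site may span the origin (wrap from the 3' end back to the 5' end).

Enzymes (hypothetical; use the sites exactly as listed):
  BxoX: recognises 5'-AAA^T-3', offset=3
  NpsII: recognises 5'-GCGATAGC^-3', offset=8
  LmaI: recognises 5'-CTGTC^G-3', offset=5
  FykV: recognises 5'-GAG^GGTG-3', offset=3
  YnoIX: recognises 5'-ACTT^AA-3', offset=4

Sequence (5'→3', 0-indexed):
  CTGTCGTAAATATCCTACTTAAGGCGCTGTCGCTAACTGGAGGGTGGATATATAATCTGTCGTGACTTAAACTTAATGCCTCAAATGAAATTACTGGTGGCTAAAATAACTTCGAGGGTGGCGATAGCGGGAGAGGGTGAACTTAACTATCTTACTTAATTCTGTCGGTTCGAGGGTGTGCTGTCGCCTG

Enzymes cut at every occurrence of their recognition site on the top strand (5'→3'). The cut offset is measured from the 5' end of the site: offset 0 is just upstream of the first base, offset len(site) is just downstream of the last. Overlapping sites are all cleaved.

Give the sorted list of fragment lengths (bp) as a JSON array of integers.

[5,5,6,7,7,8,9,9,10,10,10,11,11,11,11,12,13,16,19]

Per-enzyme occurrences:
  BxoX AAAT/3: at [7, 82, 87, 103] ⇒ [10, 85, 90, 106]
  NpsII GCGATAGC/8: at [120] ⇒ [128]
  LmaI CTGTCG/5: at [0, 26, 56, 161, 180] ⇒ [5, 31, 61, 166, 185]
  FykV GAGGGTG/3: at [39, 113, 132, 171] ⇒ [42, 116, 135, 174]
  YnoIX ACTTAA/4: at [16, 64, 70, 140, 153] ⇒ [20, 68, 74, 144, 157]

Pooled cuts: [5, 10, 20, 31, 42, 61, 68, 74, 85, 90, 106, 116, 128, 135, 144, 157, 166, 174, 185]

Fragments:
  5→10: 5 bp
  10→20: 10 bp
  20→31: 11 bp
  31→42: 11 bp
  42→61: 19 bp
  61→68: 7 bp
  68→74: 6 bp
  74→85: 11 bp
  85→90: 5 bp
  90→106: 16 bp
  106→116: 10 bp
  116→128: 12 bp
  128→135: 7 bp
  135→144: 9 bp
  144→157: 13 bp
  157→166: 9 bp
  166→174: 8 bp
  174→185: 11 bp
  185→5 (wrap): 190-185+5 = 10 bp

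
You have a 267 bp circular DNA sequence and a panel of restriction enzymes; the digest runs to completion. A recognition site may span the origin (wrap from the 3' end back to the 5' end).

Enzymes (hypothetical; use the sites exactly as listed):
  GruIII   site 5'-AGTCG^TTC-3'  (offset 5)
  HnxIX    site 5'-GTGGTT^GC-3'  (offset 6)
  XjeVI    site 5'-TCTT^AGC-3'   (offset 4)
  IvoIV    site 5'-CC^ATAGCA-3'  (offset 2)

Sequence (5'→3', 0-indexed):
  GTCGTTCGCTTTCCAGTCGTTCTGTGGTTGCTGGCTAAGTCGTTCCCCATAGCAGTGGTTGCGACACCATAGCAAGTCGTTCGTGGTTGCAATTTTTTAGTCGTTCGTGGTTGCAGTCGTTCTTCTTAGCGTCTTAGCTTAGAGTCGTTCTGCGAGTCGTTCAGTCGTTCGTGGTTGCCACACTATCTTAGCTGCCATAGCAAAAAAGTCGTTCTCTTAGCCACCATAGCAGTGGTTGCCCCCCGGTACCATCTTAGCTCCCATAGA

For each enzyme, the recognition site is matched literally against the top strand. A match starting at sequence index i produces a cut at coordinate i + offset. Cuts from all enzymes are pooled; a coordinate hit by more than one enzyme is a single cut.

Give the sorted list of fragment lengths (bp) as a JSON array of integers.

Per-enzyme occurrences:
  GruIII AGTCGTTC/5: at [14, 37, 74, 98, 114, 142, 154, 162, 206, 266] ⇒ [4, 19, 42, 79, 103, 119, 147, 159, 167, 211]
  HnxIX GTGGTTGC/6: at [23, 54, 82, 106, 170, 231] ⇒ [29, 60, 88, 112, 176, 237]
  XjeVI TCTTAGC/4: at [123, 131, 185, 214, 251] ⇒ [127, 135, 189, 218, 255]
  IvoIV CCATAGCA/2: at [46, 66, 194, 223] ⇒ [48, 68, 196, 225]

All cut coordinates (distinct, sorted): [4, 19, 29, 42, 48, 60, 68, 79, 88, 103, 112, 119, 127, 135, 147, 159, 167, 176, 189, 196, 211, 218, 225, 237, 255]

Fragments:
  4→19: 15 bp
  19→29: 10 bp
  29→42: 13 bp
  42→48: 6 bp
  48→60: 12 bp
  60→68: 8 bp
  68→79: 11 bp
  79→88: 9 bp
  88→103: 15 bp
  103→112: 9 bp
  112→119: 7 bp
  119→127: 8 bp
  127→135: 8 bp
  135→147: 12 bp
  147→159: 12 bp
  159→167: 8 bp
  167→176: 9 bp
  176→189: 13 bp
  189→196: 7 bp
  196→211: 15 bp
  211→218: 7 bp
  218→225: 7 bp
  225→237: 12 bp
  237→255: 18 bp
  255→4 (wrap): 267-255+4 = 16 bp

[6,7,7,7,7,8,8,8,8,9,9,9,10,11,12,12,12,12,13,13,15,15,15,16,18]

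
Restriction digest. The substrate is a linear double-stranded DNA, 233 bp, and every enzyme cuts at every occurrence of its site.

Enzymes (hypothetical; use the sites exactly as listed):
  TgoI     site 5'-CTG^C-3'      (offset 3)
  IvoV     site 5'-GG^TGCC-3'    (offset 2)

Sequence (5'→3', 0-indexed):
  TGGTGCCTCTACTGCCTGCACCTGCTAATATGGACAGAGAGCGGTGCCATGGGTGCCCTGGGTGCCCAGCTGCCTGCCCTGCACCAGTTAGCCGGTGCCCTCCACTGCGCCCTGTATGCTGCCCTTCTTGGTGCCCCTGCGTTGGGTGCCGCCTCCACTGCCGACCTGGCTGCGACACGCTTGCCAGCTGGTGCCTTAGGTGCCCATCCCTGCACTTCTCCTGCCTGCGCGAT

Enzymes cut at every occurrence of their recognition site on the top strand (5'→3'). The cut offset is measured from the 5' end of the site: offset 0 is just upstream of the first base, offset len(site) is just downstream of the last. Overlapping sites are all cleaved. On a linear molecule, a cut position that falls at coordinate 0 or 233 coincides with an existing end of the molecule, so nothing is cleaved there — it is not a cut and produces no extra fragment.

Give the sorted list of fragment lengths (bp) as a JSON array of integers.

[3,4,4,4,5,6,6,7,8,9,9,9,10,10,11,11,12,12,12,14,14,14,19,20]

Scan for sites:
  TgoI CTGC/3: at [11, 15, 21, 69, 73, 78, 104, 118, 136, 157, 169, 209, 220, 224] ⇒ [14, 18, 24, 72, 76, 81, 107, 121, 139, 160, 172, 212, 223, 227]
  IvoV GGTGCC/2: at [1, 42, 51, 60, 93, 129, 144, 189, 198] ⇒ [3, 44, 53, 62, 95, 131, 146, 191, 200]

All cut coordinates (distinct, sorted): [3, 14, 18, 24, 44, 53, 62, 72, 76, 81, 95, 107, 121, 131, 139, 146, 160, 172, 191, 200, 212, 223, 227]

Fragment lengths:
  [0,3): 3 bp
  [3,14): 11 bp
  [14,18): 4 bp
  [18,24): 6 bp
  [24,44): 20 bp
  [44,53): 9 bp
  [53,62): 9 bp
  [62,72): 10 bp
  [72,76): 4 bp
  [76,81): 5 bp
  [81,95): 14 bp
  [95,107): 12 bp
  [107,121): 14 bp
  [121,131): 10 bp
  [131,139): 8 bp
  [139,146): 7 bp
  [146,160): 14 bp
  [160,172): 12 bp
  [172,191): 19 bp
  [191,200): 9 bp
  [200,212): 12 bp
  [212,223): 11 bp
  [223,227): 4 bp
  [227,233): 6 bp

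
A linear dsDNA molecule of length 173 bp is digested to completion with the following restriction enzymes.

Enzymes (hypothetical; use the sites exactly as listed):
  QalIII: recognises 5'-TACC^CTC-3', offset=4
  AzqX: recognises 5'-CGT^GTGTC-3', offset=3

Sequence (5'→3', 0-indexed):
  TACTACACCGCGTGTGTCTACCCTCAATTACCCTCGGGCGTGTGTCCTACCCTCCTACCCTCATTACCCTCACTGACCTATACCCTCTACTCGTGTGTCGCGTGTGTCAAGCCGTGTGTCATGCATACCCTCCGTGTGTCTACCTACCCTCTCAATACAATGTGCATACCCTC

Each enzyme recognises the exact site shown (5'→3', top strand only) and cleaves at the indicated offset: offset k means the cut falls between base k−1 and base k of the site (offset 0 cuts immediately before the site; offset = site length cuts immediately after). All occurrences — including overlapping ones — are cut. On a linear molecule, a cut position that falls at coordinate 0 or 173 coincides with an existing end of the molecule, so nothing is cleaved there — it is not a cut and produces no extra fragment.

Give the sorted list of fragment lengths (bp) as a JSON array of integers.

Site scan:
  QalIII TACCCTC/4: at [18, 28, 47, 55, 64, 80, 125, 144, 166] ⇒ [22, 32, 51, 59, 68, 84, 129, 148, 170]
  AzqX CGTGTGTC/3: at [10, 38, 91, 100, 112, 132] ⇒ [13, 41, 94, 103, 115, 135]

Pooled cuts: [13, 22, 32, 41, 51, 59, 68, 84, 94, 103, 115, 129, 135, 148, 170]

Fragments:
  [0,13): 13 bp
  [13,22): 9 bp
  [22,32): 10 bp
  [32,41): 9 bp
  [41,51): 10 bp
  [51,59): 8 bp
  [59,68): 9 bp
  [68,84): 16 bp
  [84,94): 10 bp
  [94,103): 9 bp
  [103,115): 12 bp
  [115,129): 14 bp
  [129,135): 6 bp
  [135,148): 13 bp
  [148,170): 22 bp
  [170,173): 3 bp

[3,6,8,9,9,9,9,10,10,10,12,13,13,14,16,22]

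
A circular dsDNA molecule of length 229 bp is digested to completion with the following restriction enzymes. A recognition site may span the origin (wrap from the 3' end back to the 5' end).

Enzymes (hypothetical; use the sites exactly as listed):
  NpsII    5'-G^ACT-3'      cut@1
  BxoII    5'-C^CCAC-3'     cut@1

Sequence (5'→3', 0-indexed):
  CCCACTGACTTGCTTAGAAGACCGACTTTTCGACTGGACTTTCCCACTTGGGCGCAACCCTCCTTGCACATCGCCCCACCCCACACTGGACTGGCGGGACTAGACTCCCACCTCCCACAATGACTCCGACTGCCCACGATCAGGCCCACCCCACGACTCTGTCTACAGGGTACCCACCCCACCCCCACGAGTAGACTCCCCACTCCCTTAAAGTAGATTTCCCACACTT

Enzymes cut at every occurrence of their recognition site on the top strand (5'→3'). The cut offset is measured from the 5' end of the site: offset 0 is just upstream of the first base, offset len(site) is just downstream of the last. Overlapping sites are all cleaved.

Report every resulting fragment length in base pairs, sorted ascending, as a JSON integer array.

Scan for sites:
  NpsII (GACT, off=1): starts [6, 23, 31, 36, 88, 97, 102, 121, 127, 154, 193] → cuts [7, 24, 32, 37, 89, 98, 103, 122, 128, 155, 194]
  BxoII (CCCAC, off=1): starts [0, 42, 74, 79, 106, 113, 132, 144, 149, 172, 177, 183, 198, 220] → cuts [1, 43, 75, 80, 107, 114, 133, 145, 150, 173, 178, 184, 199, 221]

Pooled cuts: [1, 7, 24, 32, 37, 43, 75, 80, 89, 98, 103, 107, 114, 122, 128, 133, 145, 150, 155, 173, 178, 184, 194, 199, 221]

Fragments:
  1→7: 6 bp
  7→24: 17 bp
  24→32: 8 bp
  32→37: 5 bp
  37→43: 6 bp
  43→75: 32 bp
  75→80: 5 bp
  80→89: 9 bp
  89→98: 9 bp
  98→103: 5 bp
  103→107: 4 bp
  107→114: 7 bp
  114→122: 8 bp
  122→128: 6 bp
  128→133: 5 bp
  133→145: 12 bp
  145→150: 5 bp
  150→155: 5 bp
  155→173: 18 bp
  173→178: 5 bp
  178→184: 6 bp
  184→194: 10 bp
  194→199: 5 bp
  199→221: 22 bp
  221→1 (wrap): 229-221+1 = 9 bp

[4,5,5,5,5,5,5,5,5,6,6,6,6,7,8,8,9,9,9,10,12,17,18,22,32]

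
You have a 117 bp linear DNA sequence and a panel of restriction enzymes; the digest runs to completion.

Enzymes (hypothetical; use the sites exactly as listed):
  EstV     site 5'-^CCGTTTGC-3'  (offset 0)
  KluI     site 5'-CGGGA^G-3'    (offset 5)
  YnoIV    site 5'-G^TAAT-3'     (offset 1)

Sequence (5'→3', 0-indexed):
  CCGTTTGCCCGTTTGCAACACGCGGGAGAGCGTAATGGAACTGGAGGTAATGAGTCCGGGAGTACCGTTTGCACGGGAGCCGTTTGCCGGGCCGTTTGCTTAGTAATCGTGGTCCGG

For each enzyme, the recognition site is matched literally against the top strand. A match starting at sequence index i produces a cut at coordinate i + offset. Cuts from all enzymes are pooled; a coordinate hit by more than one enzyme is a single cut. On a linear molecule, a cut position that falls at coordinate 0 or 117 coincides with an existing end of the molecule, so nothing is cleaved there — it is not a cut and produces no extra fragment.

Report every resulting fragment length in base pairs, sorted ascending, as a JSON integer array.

[1,3,5,8,12,12,14,14,14,15,19]

Scan for sites:
  EstV (CCGTTTGC, off=0): starts [0, 8, 64, 79, 91] → cuts [8, 64, 79, 91] (position 0 is a terminus of the linear molecule — no cut)
  KluI (CGGGAG, off=5): starts [22, 56, 73] → cuts [27, 61, 78]
  YnoIV (GTAAT, off=1): starts [31, 46, 102] → cuts [32, 47, 103]

All cut coordinates (distinct, sorted): [8, 27, 32, 47, 61, 64, 78, 79, 91, 103]

Fragment lengths:
  [0,8): 8 bp
  [8,27): 19 bp
  [27,32): 5 bp
  [32,47): 15 bp
  [47,61): 14 bp
  [61,64): 3 bp
  [64,78): 14 bp
  [78,79): 1 bp
  [79,91): 12 bp
  [91,103): 12 bp
  [103,117): 14 bp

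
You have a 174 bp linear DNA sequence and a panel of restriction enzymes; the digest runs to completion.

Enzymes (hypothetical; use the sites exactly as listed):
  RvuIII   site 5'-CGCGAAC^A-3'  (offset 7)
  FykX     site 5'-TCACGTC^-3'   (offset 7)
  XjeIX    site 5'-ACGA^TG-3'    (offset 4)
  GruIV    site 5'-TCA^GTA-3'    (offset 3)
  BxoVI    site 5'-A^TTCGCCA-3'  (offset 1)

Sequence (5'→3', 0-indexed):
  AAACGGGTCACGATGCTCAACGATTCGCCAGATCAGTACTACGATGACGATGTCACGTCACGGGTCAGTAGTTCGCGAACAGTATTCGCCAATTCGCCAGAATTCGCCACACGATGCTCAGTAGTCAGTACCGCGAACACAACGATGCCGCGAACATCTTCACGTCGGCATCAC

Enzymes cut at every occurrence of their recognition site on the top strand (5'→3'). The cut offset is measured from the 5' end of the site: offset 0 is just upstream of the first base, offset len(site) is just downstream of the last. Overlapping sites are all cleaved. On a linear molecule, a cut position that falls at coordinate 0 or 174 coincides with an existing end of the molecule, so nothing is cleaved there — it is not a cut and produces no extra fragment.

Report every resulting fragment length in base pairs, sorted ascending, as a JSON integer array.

Per-enzyme occurrences:
  RvuIII CGCGAACA/7: at [73, 131, 148] ⇒ [80, 138, 155]
  FykX TCACGTC/7: at [52, 159] ⇒ [59, 166]
  XjeIX ACGATG/4: at [9, 40, 46, 110, 141] ⇒ [13, 44, 50, 114, 145]
  GruIV TCAGTA/3: at [32, 64, 117, 124] ⇒ [35, 67, 120, 127]
  BxoVI ATTCGCCA/1: at [22, 83, 91, 101] ⇒ [23, 84, 92, 102]

All cut coordinates (distinct, sorted): [13, 23, 35, 44, 50, 59, 67, 80, 84, 92, 102, 114, 120, 127, 138, 145, 155, 166]

Fragments:
  [0,13): 13 bp
  [13,23): 10 bp
  [23,35): 12 bp
  [35,44): 9 bp
  [44,50): 6 bp
  [50,59): 9 bp
  [59,67): 8 bp
  [67,80): 13 bp
  [80,84): 4 bp
  [84,92): 8 bp
  [92,102): 10 bp
  [102,114): 12 bp
  [114,120): 6 bp
  [120,127): 7 bp
  [127,138): 11 bp
  [138,145): 7 bp
  [145,155): 10 bp
  [155,166): 11 bp
  [166,174): 8 bp

[4,6,6,7,7,8,8,8,9,9,10,10,10,11,11,12,12,13,13]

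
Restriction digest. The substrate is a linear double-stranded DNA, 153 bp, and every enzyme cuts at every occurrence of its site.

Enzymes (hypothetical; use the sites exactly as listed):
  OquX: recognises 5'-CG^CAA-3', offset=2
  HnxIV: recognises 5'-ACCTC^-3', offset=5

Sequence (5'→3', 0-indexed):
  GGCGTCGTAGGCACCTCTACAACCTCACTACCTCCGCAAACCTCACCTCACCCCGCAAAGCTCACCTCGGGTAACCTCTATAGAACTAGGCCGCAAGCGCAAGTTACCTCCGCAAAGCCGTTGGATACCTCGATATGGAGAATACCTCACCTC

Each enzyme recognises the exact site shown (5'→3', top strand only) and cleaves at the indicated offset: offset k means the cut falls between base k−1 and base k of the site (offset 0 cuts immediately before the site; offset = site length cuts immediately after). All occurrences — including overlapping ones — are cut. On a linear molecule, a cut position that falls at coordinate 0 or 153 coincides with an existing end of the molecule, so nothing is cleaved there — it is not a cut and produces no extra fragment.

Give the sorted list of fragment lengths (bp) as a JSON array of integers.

[2,2,5,5,6,6,8,8,9,10,11,13,15,17,17,19]

Scan for sites:
  OquX CGCAA/2: at [34, 53, 91, 97, 110] ⇒ [36, 55, 93, 99, 112]
  HnxIV ACCTC/5: at [12, 21, 29, 39, 44, 63, 73, 105, 126, 143, 148] ⇒ [17, 26, 34, 44, 49, 68, 78, 110, 131, 148] (position 153 is a terminus of the linear molecule — no cut)

All cut coordinates (distinct, sorted): [17, 26, 34, 36, 44, 49, 55, 68, 78, 93, 99, 110, 112, 131, 148]

Fragment lengths:
  [0,17): 17 bp
  [17,26): 9 bp
  [26,34): 8 bp
  [34,36): 2 bp
  [36,44): 8 bp
  [44,49): 5 bp
  [49,55): 6 bp
  [55,68): 13 bp
  [68,78): 10 bp
  [78,93): 15 bp
  [93,99): 6 bp
  [99,110): 11 bp
  [110,112): 2 bp
  [112,131): 19 bp
  [131,148): 17 bp
  [148,153): 5 bp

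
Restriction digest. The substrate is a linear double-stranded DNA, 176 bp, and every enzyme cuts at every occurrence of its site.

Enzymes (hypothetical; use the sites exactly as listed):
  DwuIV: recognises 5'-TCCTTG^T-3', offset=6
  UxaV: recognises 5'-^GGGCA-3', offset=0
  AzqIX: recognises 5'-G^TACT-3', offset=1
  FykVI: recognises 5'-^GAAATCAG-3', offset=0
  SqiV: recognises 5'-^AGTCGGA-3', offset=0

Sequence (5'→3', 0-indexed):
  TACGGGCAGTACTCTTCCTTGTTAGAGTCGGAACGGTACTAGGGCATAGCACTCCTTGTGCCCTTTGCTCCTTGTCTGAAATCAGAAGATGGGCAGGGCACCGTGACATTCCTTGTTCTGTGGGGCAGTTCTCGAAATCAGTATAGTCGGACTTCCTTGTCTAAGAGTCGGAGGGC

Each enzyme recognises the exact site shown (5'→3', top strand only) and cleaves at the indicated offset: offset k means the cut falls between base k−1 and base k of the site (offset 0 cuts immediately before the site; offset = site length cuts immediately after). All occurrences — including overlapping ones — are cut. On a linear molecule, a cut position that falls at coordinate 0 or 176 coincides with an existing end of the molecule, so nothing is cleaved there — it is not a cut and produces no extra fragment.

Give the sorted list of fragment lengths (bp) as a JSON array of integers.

[3,3,4,5,5,6,6,7,11,11,11,11,12,13,15,16,17,20]

Site scan:
  DwuIV TCCTTGT/6: at [15, 52, 68, 109, 153] ⇒ [21, 58, 74, 115, 159]
  UxaV GGGCA/0: at [3, 41, 90, 95, 122] ⇒ [3, 41, 90, 95, 122]
  AzqIX GTACT/1: at [8, 35] ⇒ [9, 36]
  FykVI GAAATCAG/0: at [77, 133] ⇒ [77, 133]
  SqiV AGTCGGA/0: at [25, 144, 165] ⇒ [25, 144, 165]

All cut coordinates (distinct, sorted): [3, 9, 21, 25, 36, 41, 58, 74, 77, 90, 95, 115, 122, 133, 144, 159, 165]

Fragment lengths:
  [0,3): 3 bp
  [3,9): 6 bp
  [9,21): 12 bp
  [21,25): 4 bp
  [25,36): 11 bp
  [36,41): 5 bp
  [41,58): 17 bp
  [58,74): 16 bp
  [74,77): 3 bp
  [77,90): 13 bp
  [90,95): 5 bp
  [95,115): 20 bp
  [115,122): 7 bp
  [122,133): 11 bp
  [133,144): 11 bp
  [144,159): 15 bp
  [159,165): 6 bp
  [165,176): 11 bp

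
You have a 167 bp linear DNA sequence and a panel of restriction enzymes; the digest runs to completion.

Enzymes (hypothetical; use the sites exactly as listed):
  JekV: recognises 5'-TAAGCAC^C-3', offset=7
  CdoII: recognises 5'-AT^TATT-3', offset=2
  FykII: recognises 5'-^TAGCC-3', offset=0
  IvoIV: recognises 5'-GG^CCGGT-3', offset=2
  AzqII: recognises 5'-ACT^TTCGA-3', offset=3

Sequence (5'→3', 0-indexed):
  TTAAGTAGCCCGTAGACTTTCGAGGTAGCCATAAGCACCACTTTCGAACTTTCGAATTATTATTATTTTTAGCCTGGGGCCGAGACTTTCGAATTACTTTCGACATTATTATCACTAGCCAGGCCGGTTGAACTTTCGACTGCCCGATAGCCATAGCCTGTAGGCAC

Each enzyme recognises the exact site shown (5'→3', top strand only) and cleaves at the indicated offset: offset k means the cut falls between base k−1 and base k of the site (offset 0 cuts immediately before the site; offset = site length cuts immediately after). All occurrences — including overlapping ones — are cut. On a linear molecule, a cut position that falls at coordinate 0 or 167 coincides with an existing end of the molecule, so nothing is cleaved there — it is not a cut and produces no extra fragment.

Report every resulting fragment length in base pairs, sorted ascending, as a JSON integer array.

[3,3,4,5,6,6,7,7,8,8,8,9,11,11,13,13,13,14,18]

Per-enzyme occurrences:
  JekV TAAGCACC/7: at [31] ⇒ [38]
  CdoII ATTATT/2: at [55, 58, 61, 104] ⇒ [57, 60, 63, 106]
  FykII TAGCC/0: at [5, 25, 69, 115, 147, 153] ⇒ [5, 25, 69, 115, 147, 153]
  IvoIV GGCCGGT/2: at [121] ⇒ [123]
  AzqII ACTTTCGA/3: at [15, 39, 47, 84, 95, 131] ⇒ [18, 42, 50, 87, 98, 134]

Pooled cuts: [5, 18, 25, 38, 42, 50, 57, 60, 63, 69, 87, 98, 106, 115, 123, 134, 147, 153]

Fragments:
  [0,5): 5 bp
  [5,18): 13 bp
  [18,25): 7 bp
  [25,38): 13 bp
  [38,42): 4 bp
  [42,50): 8 bp
  [50,57): 7 bp
  [57,60): 3 bp
  [60,63): 3 bp
  [63,69): 6 bp
  [69,87): 18 bp
  [87,98): 11 bp
  [98,106): 8 bp
  [106,115): 9 bp
  [115,123): 8 bp
  [123,134): 11 bp
  [134,147): 13 bp
  [147,153): 6 bp
  [153,167): 14 bp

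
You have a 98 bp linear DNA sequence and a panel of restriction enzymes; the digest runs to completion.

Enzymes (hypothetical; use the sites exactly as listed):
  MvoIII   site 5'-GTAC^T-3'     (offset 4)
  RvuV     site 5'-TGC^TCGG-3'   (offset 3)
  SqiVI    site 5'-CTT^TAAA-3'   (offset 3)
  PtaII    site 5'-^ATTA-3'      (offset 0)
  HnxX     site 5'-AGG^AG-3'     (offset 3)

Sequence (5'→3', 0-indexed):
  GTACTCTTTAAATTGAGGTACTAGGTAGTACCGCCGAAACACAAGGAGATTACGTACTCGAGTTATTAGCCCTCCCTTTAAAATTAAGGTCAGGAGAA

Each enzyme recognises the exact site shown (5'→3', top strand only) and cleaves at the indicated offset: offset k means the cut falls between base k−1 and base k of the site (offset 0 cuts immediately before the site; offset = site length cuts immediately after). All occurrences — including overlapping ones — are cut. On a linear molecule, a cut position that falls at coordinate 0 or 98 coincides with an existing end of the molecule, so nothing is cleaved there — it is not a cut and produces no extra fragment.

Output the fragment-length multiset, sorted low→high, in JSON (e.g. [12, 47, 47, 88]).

Per-enzyme occurrences:
  MvoIII (GTACT, off=4): starts [0, 17, 53] → cuts [4, 21, 57]
  RvuV (TGCTCGG, off=3): no sites
  SqiVI (CTTTAAA, off=3): starts [5, 75] → cuts [8, 78]
  PtaII (ATTA, off=0): starts [48, 64, 82] → cuts [48, 64, 82]
  HnxX (AGGAG, off=3): starts [43, 91] → cuts [46, 94]

Pooled cuts: [4, 8, 21, 46, 48, 57, 64, 78, 82, 94]

Fragments:
  [0,4): 4 bp
  [4,8): 4 bp
  [8,21): 13 bp
  [21,46): 25 bp
  [46,48): 2 bp
  [48,57): 9 bp
  [57,64): 7 bp
  [64,78): 14 bp
  [78,82): 4 bp
  [82,94): 12 bp
  [94,98): 4 bp

[2,4,4,4,4,7,9,12,13,14,25]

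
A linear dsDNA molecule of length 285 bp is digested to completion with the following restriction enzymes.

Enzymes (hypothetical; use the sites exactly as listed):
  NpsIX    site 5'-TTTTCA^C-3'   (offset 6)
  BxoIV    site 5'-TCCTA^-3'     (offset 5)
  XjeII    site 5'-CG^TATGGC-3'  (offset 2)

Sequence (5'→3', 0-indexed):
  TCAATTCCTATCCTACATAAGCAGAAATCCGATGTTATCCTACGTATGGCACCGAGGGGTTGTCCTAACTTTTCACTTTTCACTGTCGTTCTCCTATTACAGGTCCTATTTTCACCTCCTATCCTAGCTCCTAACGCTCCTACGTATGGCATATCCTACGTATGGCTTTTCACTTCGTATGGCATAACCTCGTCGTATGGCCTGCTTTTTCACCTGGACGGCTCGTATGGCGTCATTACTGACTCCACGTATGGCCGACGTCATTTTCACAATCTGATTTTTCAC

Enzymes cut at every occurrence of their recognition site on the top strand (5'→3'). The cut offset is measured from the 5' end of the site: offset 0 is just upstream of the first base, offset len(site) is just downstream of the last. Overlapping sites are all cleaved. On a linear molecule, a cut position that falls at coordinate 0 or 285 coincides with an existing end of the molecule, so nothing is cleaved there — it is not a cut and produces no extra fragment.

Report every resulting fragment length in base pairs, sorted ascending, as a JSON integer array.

[1,2,2,2,5,5,5,6,7,7,7,8,9,10,12,12,13,14,14,15,17,18,20,23,24,27]

Scan for sites:
  NpsIX (TTTTCAC, off=6): starts [69, 76, 108, 166, 206, 263, 278] → cuts [75, 82, 114, 172, 212, 269, 284]
  BxoIV (TCCTA, off=5): starts [5, 10, 37, 62, 91, 103, 116, 121, 128, 137, 153] → cuts [10, 15, 42, 67, 96, 108, 121, 126, 133, 142, 158]
  XjeII (CGTATGGC, off=2): starts [42, 142, 158, 175, 193, 223, 247] → cuts [44, 144, 160, 177, 195, 225, 249]

Pooled cuts: [10, 15, 42, 44, 67, 75, 82, 96, 108, 114, 121, 126, 133, 142, 144, 158, 160, 172, 177, 195, 212, 225, 249, 269, 284]

Fragments:
  [0,10): 10 bp
  [10,15): 5 bp
  [15,42): 27 bp
  [42,44): 2 bp
  [44,67): 23 bp
  [67,75): 8 bp
  [75,82): 7 bp
  [82,96): 14 bp
  [96,108): 12 bp
  [108,114): 6 bp
  [114,121): 7 bp
  [121,126): 5 bp
  [126,133): 7 bp
  [133,142): 9 bp
  [142,144): 2 bp
  [144,158): 14 bp
  [158,160): 2 bp
  [160,172): 12 bp
  [172,177): 5 bp
  [177,195): 18 bp
  [195,212): 17 bp
  [212,225): 13 bp
  [225,249): 24 bp
  [249,269): 20 bp
  [269,284): 15 bp
  [284,285): 1 bp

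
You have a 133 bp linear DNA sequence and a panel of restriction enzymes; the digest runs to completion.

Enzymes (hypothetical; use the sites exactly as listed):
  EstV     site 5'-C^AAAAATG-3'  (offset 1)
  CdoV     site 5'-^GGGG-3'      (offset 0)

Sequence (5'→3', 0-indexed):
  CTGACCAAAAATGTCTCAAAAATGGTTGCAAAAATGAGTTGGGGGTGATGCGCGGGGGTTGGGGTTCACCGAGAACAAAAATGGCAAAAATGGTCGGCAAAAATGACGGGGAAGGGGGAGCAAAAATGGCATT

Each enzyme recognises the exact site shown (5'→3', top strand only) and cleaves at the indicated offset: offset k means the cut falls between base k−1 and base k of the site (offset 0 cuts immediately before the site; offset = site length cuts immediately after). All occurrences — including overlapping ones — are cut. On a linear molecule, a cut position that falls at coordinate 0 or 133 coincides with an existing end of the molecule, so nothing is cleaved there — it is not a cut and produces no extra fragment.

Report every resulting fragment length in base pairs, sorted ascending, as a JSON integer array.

[1,1,1,6,6,6,7,9,9,11,11,12,12,12,13,16]

Scan for sites:
  EstV (CAAAAATG, off=1): starts [5, 16, 28, 75, 84, 97, 120] → cuts [6, 17, 29, 76, 85, 98, 121]
  CdoV (GGGG, off=0): starts [40, 41, 53, 54, 60, 107, 113, 114] → cuts [40, 41, 53, 54, 60, 107, 113, 114]

Pooled cuts: [6, 17, 29, 40, 41, 53, 54, 60, 76, 85, 98, 107, 113, 114, 121]

Fragments:
  [0,6): 6 bp
  [6,17): 11 bp
  [17,29): 12 bp
  [29,40): 11 bp
  [40,41): 1 bp
  [41,53): 12 bp
  [53,54): 1 bp
  [54,60): 6 bp
  [60,76): 16 bp
  [76,85): 9 bp
  [85,98): 13 bp
  [98,107): 9 bp
  [107,113): 6 bp
  [113,114): 1 bp
  [114,121): 7 bp
  [121,133): 12 bp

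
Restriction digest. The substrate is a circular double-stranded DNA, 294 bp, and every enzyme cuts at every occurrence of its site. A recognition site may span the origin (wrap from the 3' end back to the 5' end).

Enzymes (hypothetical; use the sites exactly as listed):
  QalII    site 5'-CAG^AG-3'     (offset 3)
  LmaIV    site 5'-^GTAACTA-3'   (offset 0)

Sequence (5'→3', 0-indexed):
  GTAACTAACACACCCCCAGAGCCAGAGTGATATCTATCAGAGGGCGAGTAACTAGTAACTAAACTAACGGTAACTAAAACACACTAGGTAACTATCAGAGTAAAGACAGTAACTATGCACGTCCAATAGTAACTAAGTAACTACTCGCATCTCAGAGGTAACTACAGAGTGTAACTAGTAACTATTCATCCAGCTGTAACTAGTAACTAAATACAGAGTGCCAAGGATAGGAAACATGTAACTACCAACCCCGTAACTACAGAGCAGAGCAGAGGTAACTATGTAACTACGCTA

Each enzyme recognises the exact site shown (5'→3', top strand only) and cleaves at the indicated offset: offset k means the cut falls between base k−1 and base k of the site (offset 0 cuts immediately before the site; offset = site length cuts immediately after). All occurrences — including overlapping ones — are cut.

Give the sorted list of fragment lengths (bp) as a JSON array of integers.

Site scan:
  QalII CAGAG/3: at [16, 22, 37, 95, 152, 164, 213, 259, 264, 269] ⇒ [19, 25, 40, 98, 155, 167, 216, 262, 267, 272]
  LmaIV GTAACTA/0: at [0, 47, 54, 69, 87, 108, 128, 136, 157, 170, 177, 195, 202, 237, 252, 274, 282] ⇒ [0, 47, 54, 69, 87, 108, 128, 136, 157, 170, 177, 195, 202, 237, 252, 274, 282]

All cut coordinates (distinct, sorted): [0, 19, 25, 40, 47, 54, 69, 87, 98, 108, 128, 136, 155, 157, 167, 170, 177, 195, 202, 216, 237, 252, 262, 267, 272, 274, 282]

Fragments:
  0→19: 19 bp
  19→25: 6 bp
  25→40: 15 bp
  40→47: 7 bp
  47→54: 7 bp
  54→69: 15 bp
  69→87: 18 bp
  87→98: 11 bp
  98→108: 10 bp
  108→128: 20 bp
  128→136: 8 bp
  136→155: 19 bp
  155→157: 2 bp
  157→167: 10 bp
  167→170: 3 bp
  170→177: 7 bp
  177→195: 18 bp
  195→202: 7 bp
  202→216: 14 bp
  216→237: 21 bp
  237→252: 15 bp
  252→262: 10 bp
  262→267: 5 bp
  267→272: 5 bp
  272→274: 2 bp
  274→282: 8 bp
  282→0 (wrap): 294-282+0 = 12 bp

[2,2,3,5,5,6,7,7,7,7,8,8,10,10,10,11,12,14,15,15,15,18,18,19,19,20,21]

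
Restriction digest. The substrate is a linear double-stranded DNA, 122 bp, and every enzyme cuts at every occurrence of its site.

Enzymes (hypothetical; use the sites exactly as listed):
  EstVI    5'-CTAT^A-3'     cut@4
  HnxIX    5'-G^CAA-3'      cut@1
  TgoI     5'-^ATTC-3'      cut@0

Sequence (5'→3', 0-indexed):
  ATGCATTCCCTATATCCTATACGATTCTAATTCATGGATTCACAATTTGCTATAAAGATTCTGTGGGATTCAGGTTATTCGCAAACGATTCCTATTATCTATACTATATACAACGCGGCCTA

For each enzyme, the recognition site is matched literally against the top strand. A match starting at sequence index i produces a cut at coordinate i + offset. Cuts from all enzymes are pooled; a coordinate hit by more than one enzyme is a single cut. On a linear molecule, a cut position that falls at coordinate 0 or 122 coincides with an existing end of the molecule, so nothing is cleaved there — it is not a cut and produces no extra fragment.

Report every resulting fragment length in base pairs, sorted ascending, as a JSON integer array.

Per-enzyme occurrences:
  EstVI CTATA/4: at [9, 16, 49, 98, 103] ⇒ [13, 20, 53, 102, 107]
  HnxIX GCAA/1: at [80] ⇒ [81]
  TgoI ATTC/0: at [4, 23, 29, 37, 57, 67, 76, 87] ⇒ [4, 23, 29, 37, 57, 67, 76, 87]

Pooled cuts: [4, 13, 20, 23, 29, 37, 53, 57, 67, 76, 81, 87, 102, 107]

Fragment lengths:
  [0,4): 4 bp
  [4,13): 9 bp
  [13,20): 7 bp
  [20,23): 3 bp
  [23,29): 6 bp
  [29,37): 8 bp
  [37,53): 16 bp
  [53,57): 4 bp
  [57,67): 10 bp
  [67,76): 9 bp
  [76,81): 5 bp
  [81,87): 6 bp
  [87,102): 15 bp
  [102,107): 5 bp
  [107,122): 15 bp

[3,4,4,5,5,6,6,7,8,9,9,10,15,15,16]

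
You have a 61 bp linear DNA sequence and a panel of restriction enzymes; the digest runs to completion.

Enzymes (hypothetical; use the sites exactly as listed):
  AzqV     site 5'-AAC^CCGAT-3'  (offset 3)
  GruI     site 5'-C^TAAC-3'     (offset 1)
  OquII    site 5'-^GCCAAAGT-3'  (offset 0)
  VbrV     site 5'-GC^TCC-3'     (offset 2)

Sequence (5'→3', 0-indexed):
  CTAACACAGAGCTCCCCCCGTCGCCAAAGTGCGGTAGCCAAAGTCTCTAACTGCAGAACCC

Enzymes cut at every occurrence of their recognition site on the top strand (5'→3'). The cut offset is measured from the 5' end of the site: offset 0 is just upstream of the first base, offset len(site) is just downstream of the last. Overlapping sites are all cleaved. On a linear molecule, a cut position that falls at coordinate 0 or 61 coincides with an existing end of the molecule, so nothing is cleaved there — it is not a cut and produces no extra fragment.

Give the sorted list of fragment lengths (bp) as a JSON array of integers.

Per-enzyme occurrences:
  AzqV (AACCCGAT, off=3): no sites
  GruI CTAAC/1: at [0, 46] ⇒ [1, 47]
  OquII GCCAAAGT/0: at [22, 36] ⇒ [22, 36]
  VbrV GCTCC/2: at [10] ⇒ [12]

Pooled cuts: [1, 12, 22, 36, 47]

Fragments:
  [0,1): 1 bp
  [1,12): 11 bp
  [12,22): 10 bp
  [22,36): 14 bp
  [36,47): 11 bp
  [47,61): 14 bp

[1,10,11,11,14,14]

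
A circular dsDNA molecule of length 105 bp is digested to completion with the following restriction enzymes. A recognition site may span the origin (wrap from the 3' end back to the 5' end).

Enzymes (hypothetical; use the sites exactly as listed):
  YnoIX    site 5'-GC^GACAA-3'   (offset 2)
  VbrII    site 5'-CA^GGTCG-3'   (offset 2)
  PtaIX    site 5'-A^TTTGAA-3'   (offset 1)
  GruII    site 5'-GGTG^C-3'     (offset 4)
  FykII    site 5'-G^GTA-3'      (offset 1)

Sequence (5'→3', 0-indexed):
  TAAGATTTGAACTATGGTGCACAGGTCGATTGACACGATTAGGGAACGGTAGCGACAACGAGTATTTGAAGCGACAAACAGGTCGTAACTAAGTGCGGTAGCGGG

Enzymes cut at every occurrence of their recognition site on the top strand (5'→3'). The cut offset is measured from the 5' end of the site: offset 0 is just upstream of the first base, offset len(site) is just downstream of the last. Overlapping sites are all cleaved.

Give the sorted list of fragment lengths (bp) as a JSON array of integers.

Site scan:
  YnoIX (GCGACAA, off=2): starts [51, 70] → cuts [53, 72]
  VbrII (CAGGTCG, off=2): starts [21, 78] → cuts [23, 80]
  PtaIX (ATTTGAA, off=1): starts [4, 63] → cuts [5, 64]
  GruII (GGTGC, off=4): starts [15] → cuts [19]
  FykII (GGTA, off=1): starts [47, 96, 103] → cuts [48, 97, 104]

All cut coordinates (distinct, sorted): [5, 19, 23, 48, 53, 64, 72, 80, 97, 104]

Fragments:
  5→19: 14 bp
  19→23: 4 bp
  23→48: 25 bp
  48→53: 5 bp
  53→64: 11 bp
  64→72: 8 bp
  72→80: 8 bp
  80→97: 17 bp
  97→104: 7 bp
  104→5 (wrap): 105-104+5 = 6 bp

[4,5,6,7,8,8,11,14,17,25]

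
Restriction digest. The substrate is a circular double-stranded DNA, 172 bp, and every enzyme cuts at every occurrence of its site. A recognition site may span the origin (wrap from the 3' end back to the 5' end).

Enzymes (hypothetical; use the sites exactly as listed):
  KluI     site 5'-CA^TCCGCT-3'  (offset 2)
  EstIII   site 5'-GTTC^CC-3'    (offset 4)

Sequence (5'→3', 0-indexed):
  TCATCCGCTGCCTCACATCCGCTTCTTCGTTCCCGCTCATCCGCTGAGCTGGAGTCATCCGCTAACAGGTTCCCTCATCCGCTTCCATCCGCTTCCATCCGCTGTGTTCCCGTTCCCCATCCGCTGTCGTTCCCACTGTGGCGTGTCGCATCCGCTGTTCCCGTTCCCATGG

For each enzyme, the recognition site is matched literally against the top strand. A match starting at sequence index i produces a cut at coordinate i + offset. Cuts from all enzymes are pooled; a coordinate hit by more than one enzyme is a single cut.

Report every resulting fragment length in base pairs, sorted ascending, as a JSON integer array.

[4,5,6,6,7,9,10,10,10,12,13,14,15,15,18,18]

Site scan:
  KluI (CATCCGCT, off=2): starts [1, 15, 37, 55, 75, 85, 95, 117, 148] → cuts [3, 17, 39, 57, 77, 87, 97, 119, 150]
  EstIII (GTTCCC, off=4): starts [28, 68, 105, 111, 128, 156, 162] → cuts [32, 72, 109, 115, 132, 160, 166]

All cut coordinates (distinct, sorted): [3, 17, 32, 39, 57, 72, 77, 87, 97, 109, 115, 119, 132, 150, 160, 166]

Fragments:
  3→17: 14 bp
  17→32: 15 bp
  32→39: 7 bp
  39→57: 18 bp
  57→72: 15 bp
  72→77: 5 bp
  77→87: 10 bp
  87→97: 10 bp
  97→109: 12 bp
  109→115: 6 bp
  115→119: 4 bp
  119→132: 13 bp
  132→150: 18 bp
  150→160: 10 bp
  160→166: 6 bp
  166→3 (wrap): 172-166+3 = 9 bp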